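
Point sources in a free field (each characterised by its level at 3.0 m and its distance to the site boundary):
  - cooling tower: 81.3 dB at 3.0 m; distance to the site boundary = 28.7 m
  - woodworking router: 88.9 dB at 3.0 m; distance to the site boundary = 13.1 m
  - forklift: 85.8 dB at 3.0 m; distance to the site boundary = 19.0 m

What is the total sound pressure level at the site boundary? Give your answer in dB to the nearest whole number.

Propagate each source to the receiver with L = L_ref − 20·log₁₀(r/r_ref), then add intensities.
cooling tower: 81.3 − 20·log₁₀(28.7/3.0) = 81.3 − 19.62 = 61.68 dB.
woodworking router: 88.9 − 20·log₁₀(13.1/3.0) = 88.9 − 12.80 = 76.10 dB.
forklift: 85.8 − 20·log₁₀(19.0/3.0) = 85.8 − 16.03 = 69.77 dB.
Σ 10^(L/10) = 5.166e+07 → L_total = 10·log₁₀(5.166e+07) = 77.13 dB.

77 dB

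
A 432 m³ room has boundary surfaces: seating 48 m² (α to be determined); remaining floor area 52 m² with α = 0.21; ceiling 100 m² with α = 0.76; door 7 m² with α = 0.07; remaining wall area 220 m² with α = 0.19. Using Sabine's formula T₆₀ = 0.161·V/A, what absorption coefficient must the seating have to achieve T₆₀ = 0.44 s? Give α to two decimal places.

0.60

A = 0.161·V/T₆₀ = 0.161·432/0.44 = 158.07 m² sabins.
Absorption from the other surfaces = 52·0.21 + 100·0.76 + 7·0.07 + 220·0.19 = 129.21 m², so the seating must supply 28.86 m² over 48 m².
α = 28.86/48 = 0.601.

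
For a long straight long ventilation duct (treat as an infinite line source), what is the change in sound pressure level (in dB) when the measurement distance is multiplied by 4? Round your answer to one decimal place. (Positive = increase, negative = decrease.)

-6.0 dB

With cylindrical spreading the level changes by −10·log₁₀(r₂/r₁).
ΔL = −10·log₁₀(4) = -6.02 dB.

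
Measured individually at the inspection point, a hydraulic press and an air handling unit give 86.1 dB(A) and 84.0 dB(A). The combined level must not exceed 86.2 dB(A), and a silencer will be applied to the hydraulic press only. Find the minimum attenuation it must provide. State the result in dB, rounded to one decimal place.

3.9 dB

The untreated sources together contribute 10^(84.0/10) = 2.512e+08, i.e. 84.00 dB(A).
The limit corresponds to 10^(86.2/10) = 4.169e+08; subtracting the fixed part leaves 1.657e+08 for the hydraulic press, i.e. 82.19 dB(A).
So the hydraulic press must be reduced from 86.1 to 82.19 dB(A): IL = 3.91 dB.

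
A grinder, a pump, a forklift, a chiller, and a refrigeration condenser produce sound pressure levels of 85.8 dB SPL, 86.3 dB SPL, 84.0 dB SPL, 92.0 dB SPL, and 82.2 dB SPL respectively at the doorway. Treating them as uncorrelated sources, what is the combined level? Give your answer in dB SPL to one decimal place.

For uncorrelated sources the intensities add, so convert each level to linear form, sum, and take 10·log₁₀ of the total.
Σ 10^(L/10) = 10^(85.8/10) + 10^(86.3/10) + 10^(84.0/10) + 10^(92.0/10) + 10^(82.2/10) = 2.809e+09.
L_total = 10·log₁₀(2.809e+09) = 94.49 dB SPL.

94.5 dB SPL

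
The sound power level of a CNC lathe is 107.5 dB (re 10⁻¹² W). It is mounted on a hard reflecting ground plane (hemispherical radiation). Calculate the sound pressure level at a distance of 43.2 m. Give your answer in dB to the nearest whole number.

The power spreads over a hemisphere of area 2π·r², so L_p = L_w − 10·log₁₀(2π·r²).
2π·r² = 1.173e+04 m², 10·log₁₀ of that is 40.691 dB.
L_p = 107.5 − 40.691 = 66.81 dB.

67 dB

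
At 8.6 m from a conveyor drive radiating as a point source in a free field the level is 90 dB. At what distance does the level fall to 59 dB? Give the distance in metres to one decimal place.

For a point source L₁ − L₂ = 20·log₁₀(r₂/r₁), so r₂ = r₁·10^((L₁−L₂)/20).
r₂ = 8.6·10^((90−59)/20) = 8.6·10^(31.0/20) = 305.14 m.

305.1 m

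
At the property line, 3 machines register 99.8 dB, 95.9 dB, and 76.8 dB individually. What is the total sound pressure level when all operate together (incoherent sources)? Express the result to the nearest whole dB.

101 dB

Incoherent sources combine by intensity addition: L_total = 10·log₁₀(Σ 10^(L_i/10)).
Σ 10^(L/10) = 10^(99.8/10) + 10^(95.9/10) + 10^(76.8/10) = 1.349e+10.
L_total = 10·log₁₀(1.349e+10) = 101.30 dB.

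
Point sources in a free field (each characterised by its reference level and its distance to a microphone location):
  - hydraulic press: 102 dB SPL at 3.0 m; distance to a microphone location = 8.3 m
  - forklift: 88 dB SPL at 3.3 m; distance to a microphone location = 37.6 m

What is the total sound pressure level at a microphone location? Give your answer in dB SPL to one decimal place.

First find each source's level at the receiver (point-source: −20·log₁₀(r/r_ref)), then combine on an intensity basis.
hydraulic press: 102 − 20·log₁₀(8.3/3.0) = 102 − 8.84 = 93.16 dB SPL.
forklift: 88 − 20·log₁₀(37.6/3.3) = 88 − 21.13 = 66.87 dB SPL.
Σ 10^(L/10) = 2.075e+09 → L_total = 10·log₁₀(2.075e+09) = 93.17 dB SPL.

93.2 dB SPL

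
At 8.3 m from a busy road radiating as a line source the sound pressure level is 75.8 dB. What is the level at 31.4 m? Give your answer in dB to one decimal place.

70.0 dB

Cylindrical spreading from a line source gives a 10·log₁₀(r₂/r₁) drop.
L₂ = 75.8 − 10·log₁₀(31.4/8.3) = 75.8 − 5.779 = 70.02 dB.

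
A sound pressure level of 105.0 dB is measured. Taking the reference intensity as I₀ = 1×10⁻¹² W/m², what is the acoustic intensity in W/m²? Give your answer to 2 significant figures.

0.032 W/m²

I = I₀·10^(L/10) = 10⁻¹² × 10^(105.0/10) = 10^(-1.500).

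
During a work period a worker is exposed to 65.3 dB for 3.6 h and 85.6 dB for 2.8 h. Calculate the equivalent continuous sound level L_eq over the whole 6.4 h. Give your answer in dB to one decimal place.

82.1 dB

The energy average is taken in the linear domain: L_eq = 10·log₁₀[(Σ tᵢ·10^(Lᵢ/10))/T], T = 6.4 h.
Σ tᵢ·10^(Lᵢ/10) = 3.6·10^(65.3/10) + 2.8·10^(85.6/10) = 1.029e+09.
L_eq = 10·log₁₀(1.029e+09/6.4) = 82.06 dB.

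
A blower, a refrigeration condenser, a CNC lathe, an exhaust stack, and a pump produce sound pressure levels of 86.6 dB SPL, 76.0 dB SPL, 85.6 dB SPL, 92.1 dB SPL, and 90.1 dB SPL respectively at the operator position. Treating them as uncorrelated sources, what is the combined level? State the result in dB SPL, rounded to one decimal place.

95.4 dB SPL

Incoherent sources combine by intensity addition: L_total = 10·log₁₀(Σ 10^(L_i/10)).
Σ 10^(L/10) = 10^(86.6/10) + 10^(76.0/10) + 10^(85.6/10) + 10^(92.1/10) + 10^(90.1/10) = 3.505e+09.
L_total = 10·log₁₀(3.505e+09) = 95.45 dB SPL.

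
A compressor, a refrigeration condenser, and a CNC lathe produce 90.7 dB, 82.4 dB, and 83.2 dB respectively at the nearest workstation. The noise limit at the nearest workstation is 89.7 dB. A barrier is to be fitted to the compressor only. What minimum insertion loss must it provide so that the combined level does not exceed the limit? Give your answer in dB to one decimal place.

3.3 dB

The untreated sources together contribute 10^(82.4/10) + 10^(83.2/10) = 3.827e+08, i.e. 85.83 dB.
To meet 89.7 dB overall, the treated compressor may contribute at most 10^(89.7/10) − 3.827e+08 = 5.505e+08, i.e. 87.41 dB.
Required insertion loss = 90.7 − 87.41 = 3.29 dB.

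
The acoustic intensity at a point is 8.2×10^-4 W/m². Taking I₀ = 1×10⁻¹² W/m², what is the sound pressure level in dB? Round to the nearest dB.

I/I₀ = 8.2×10^-4/10⁻¹² = 8.2×10^8, and L = 10·log₁₀(I/I₀).
L = 10·(0.9138 + 8) = 89.14 dB.

89 dB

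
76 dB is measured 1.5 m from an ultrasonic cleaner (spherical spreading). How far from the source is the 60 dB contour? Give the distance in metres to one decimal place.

For a point source L₁ − L₂ = 20·log₁₀(r₂/r₁), so r₂ = r₁·10^((L₁−L₂)/20).
r₂ = 1.5·10^((76−60)/20) = 1.5·10^(16.0/20) = 9.46 m.

9.5 m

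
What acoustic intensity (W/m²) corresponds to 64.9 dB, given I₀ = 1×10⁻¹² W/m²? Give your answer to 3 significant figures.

3.09e-06 W/m²

L = 10·log₁₀(I/I₀) ⇒ I = I₀·10^(L/10) = 10⁻¹² × 10^6.49.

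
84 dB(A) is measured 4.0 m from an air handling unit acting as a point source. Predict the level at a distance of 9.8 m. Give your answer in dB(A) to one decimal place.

76.2 dB(A)

For a point source, L₂ = L₁ − 20·log₁₀(r₂/r₁).
L₂ = 84 − 20·log₁₀(9.8/4.0) = 84 − 7.783 = 76.22 dB(A).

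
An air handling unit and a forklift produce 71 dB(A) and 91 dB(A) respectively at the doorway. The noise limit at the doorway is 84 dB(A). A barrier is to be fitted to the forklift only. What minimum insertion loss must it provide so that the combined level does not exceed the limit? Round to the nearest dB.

7 dB

Everything except the forklift sums to 10^(71/10) = 1.259e+07 in linear terms, 71.00 dB(A).
To meet 84 dB(A) overall, the treated forklift may contribute at most 10^(84/10) − 1.259e+07 = 2.386e+08, i.e. 83.78 dB(A).
So the forklift must be reduced from 91 to 83.78 dB(A): IL = 7.22 dB.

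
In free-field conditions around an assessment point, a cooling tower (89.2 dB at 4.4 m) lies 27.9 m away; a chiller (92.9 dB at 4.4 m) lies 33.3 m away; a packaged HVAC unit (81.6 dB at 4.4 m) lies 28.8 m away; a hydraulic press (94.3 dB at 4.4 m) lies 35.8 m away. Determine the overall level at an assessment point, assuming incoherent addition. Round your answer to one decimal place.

Apply inverse-square spreading to bring every level to the receiver, then sum 10^(L/10).
cooling tower: 89.2 − 20·log₁₀(27.9/4.4) = 89.2 − 16.04 = 73.16 dB.
chiller: 92.9 − 20·log₁₀(33.3/4.4) = 92.9 − 17.58 = 75.32 dB.
packaged HVAC unit: 81.6 − 20·log₁₀(28.8/4.4) = 81.6 − 16.32 = 65.28 dB.
hydraulic press: 94.3 − 20·log₁₀(35.8/4.4) = 94.3 − 18.21 = 76.09 dB.
Σ 10^(L/10) = 9.876e+07 → L_total = 10·log₁₀(9.876e+07) = 79.95 dB.

79.9 dB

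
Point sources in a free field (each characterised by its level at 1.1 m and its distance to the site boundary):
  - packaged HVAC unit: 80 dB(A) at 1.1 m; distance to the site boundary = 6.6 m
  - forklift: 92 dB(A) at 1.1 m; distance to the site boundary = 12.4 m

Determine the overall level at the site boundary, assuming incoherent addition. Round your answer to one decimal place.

Propagate each source to the receiver with L = L_ref − 20·log₁₀(r/r_ref), then add intensities.
packaged HVAC unit: 80 − 20·log₁₀(6.6/1.1) = 80 − 15.56 = 64.44 dB(A).
forklift: 92 − 20·log₁₀(12.4/1.1) = 92 − 21.04 = 70.96 dB(A).
Σ 10^(L/10) = 1.525e+07 → L_total = 10·log₁₀(1.525e+07) = 71.83 dB(A).

71.8 dB(A)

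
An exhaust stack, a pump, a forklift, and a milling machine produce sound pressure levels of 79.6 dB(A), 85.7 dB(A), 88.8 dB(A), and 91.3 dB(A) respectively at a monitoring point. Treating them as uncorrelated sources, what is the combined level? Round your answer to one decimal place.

94.1 dB(A)

For uncorrelated sources the intensities add, so convert each level to linear form, sum, and take 10·log₁₀ of the total.
Σ 10^(L/10) = 10^(79.6/10) + 10^(85.7/10) + 10^(88.8/10) + 10^(91.3/10) = 2.570e+09.
L_total = 10·log₁₀(2.570e+09) = 94.10 dB(A).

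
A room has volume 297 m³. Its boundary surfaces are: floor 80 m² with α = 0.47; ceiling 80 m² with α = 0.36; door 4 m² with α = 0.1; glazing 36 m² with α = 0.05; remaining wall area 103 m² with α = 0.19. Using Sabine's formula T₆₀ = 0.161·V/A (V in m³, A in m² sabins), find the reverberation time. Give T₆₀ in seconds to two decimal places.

0.54 s

Total absorption A = 80·0.47 + 80·0.36 + 4·0.1 + 36·0.05 + 103·0.19 = 88.17 m² sabins.
T₆₀ = 0.161 × 297 / 88.17 = 0.542 s.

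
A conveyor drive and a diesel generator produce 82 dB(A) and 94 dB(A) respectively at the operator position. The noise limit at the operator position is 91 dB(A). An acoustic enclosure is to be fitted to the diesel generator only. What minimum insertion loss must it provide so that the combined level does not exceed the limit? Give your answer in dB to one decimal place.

Everything except the diesel generator sums to 10^(82/10) = 1.585e+08 in linear terms, 82.00 dB(A).
To meet 91 dB(A) overall, the treated diesel generator may contribute at most 10^(91/10) − 1.585e+08 = 1.100e+09, i.e. 90.42 dB(A).
So the diesel generator must be reduced from 94 to 90.42 dB(A): IL = 3.58 dB.

3.6 dB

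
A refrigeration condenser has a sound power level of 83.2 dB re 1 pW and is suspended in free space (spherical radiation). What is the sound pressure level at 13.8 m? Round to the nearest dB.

Free-field spherical radiation: L_p = L_w − 10·log₁₀(4π·r²), r = 13.8 m.
4π·r² = 2393 m², 10·log₁₀ of that is 33.790 dB.
L_p = 83.2 − 33.790 = 49.41 dB.

49 dB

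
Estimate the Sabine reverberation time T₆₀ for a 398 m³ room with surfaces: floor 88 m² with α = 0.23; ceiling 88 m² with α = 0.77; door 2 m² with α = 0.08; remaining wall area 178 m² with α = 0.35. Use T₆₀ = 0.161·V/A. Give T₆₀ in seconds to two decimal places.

A = Σ Sᵢαᵢ = 88·0.23 + 88·0.77 + 2·0.08 + 178·0.35 = 150.46 m².
T₆₀ = 0.161·V/A = 0.161·398/150.46 = 0.426 s.

0.43 s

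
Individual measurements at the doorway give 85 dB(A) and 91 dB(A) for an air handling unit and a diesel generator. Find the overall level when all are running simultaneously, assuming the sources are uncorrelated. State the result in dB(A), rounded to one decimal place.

92.0 dB(A)

For uncorrelated sources the intensities add, so convert each level to linear form, sum, and take 10·log₁₀ of the total.
Σ 10^(L/10) = 10^(85/10) + 10^(91/10) = 1.575e+09.
L_total = 10·log₁₀(1.575e+09) = 91.97 dB(A).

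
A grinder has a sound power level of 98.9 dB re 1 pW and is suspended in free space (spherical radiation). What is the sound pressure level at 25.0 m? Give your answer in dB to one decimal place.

L_p = L_w − 10·log₁₀(4π·r²) with r = 25.0 m.
4π·r² = 7854 m², 10·log₁₀ of that is 38.951 dB.
L_p = 98.9 − 38.951 = 59.95 dB.

59.9 dB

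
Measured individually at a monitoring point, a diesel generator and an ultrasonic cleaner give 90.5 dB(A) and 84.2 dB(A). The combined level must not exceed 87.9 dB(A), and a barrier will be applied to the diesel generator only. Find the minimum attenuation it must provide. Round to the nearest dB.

Everything except the diesel generator sums to 10^(84.2/10) = 2.630e+08 in linear terms, 84.20 dB(A).
The limit corresponds to 10^(87.9/10) = 6.166e+08; subtracting the fixed part leaves 3.536e+08 for the diesel generator, i.e. 85.48 dB(A).
So the diesel generator must be reduced from 90.5 to 85.48 dB(A): IL = 5.02 dB.

5 dB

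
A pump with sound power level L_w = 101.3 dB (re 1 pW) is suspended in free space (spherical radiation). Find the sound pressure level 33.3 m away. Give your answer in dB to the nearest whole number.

Free-field spherical radiation: L_p = L_w − 10·log₁₀(4π·r²), r = 33.3 m.
4π·r² = 1.393e+04 m², 10·log₁₀ of that is 41.441 dB.
L_p = 101.3 − 41.441 = 59.86 dB.

60 dB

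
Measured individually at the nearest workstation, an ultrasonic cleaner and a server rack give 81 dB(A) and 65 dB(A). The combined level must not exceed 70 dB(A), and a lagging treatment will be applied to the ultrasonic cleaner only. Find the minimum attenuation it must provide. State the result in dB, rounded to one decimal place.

12.7 dB

Everything except the ultrasonic cleaner sums to 10^(65/10) = 3.162e+06 in linear terms, 65.00 dB(A).
To meet 70 dB(A) overall, the treated ultrasonic cleaner may contribute at most 10^(70/10) − 3.162e+06 = 6.838e+06, i.e. 68.35 dB(A).
So the ultrasonic cleaner must be reduced from 81 to 68.35 dB(A): IL = 12.65 dB.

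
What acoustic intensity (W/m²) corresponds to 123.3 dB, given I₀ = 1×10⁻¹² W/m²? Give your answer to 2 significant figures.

2.1 W/m²

L = 10·log₁₀(I/I₀) ⇒ I = I₀·10^(L/10) = 10⁻¹² × 10^12.33.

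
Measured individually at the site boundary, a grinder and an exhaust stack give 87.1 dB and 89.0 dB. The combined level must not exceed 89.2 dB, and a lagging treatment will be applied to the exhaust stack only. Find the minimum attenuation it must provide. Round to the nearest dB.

The untreated sources together contribute 10^(87.1/10) = 5.129e+08, i.e. 87.10 dB.
The limit corresponds to 10^(89.2/10) = 8.318e+08; subtracting the fixed part leaves 3.189e+08 for the exhaust stack, i.e. 85.04 dB.
So the exhaust stack must be reduced from 89.0 to 85.04 dB: IL = 3.96 dB.

4 dB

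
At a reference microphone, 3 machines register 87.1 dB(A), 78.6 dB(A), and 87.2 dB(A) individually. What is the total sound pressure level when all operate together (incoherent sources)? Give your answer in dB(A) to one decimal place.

Incoherent sources combine by intensity addition: L_total = 10·log₁₀(Σ 10^(L_i/10)).
Σ 10^(L/10) = 10^(87.1/10) + 10^(78.6/10) + 10^(87.2/10) = 1.110e+09.
L_total = 10·log₁₀(1.110e+09) = 90.45 dB(A).

90.5 dB(A)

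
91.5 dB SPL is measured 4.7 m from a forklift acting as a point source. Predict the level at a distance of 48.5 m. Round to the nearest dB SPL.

Point-source attenuation: ΔL = 20·log₁₀(r₂/r₁) = 20·log₁₀(48.5/4.7) = 20.273 dB.
L₂ = 91.5 − 20·log₁₀(48.5/4.7) = 91.5 − 20.273 = 71.23 dB SPL.

71 dB SPL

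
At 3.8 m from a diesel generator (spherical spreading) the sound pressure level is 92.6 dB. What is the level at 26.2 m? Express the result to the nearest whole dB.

76 dB

Spherical spreading from a point source gives a 20·log₁₀(r₂/r₁) drop.
L₂ = 92.6 − 20·log₁₀(26.2/3.8) = 92.6 − 16.770 = 75.83 dB.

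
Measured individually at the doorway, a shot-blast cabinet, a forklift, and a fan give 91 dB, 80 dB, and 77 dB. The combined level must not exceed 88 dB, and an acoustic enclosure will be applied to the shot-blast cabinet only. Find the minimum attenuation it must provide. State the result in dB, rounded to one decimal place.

Fixed contribution from the other sources: Σ 10^(L/10) = 10^(80/10) + 10^(77/10) = 1.501e+08 (81.76 dB).
To meet 88 dB overall, the treated shot-blast cabinet may contribute at most 10^(88/10) − 1.501e+08 = 4.808e+08, i.e. 86.82 dB.
So the shot-blast cabinet must be reduced from 91 to 86.82 dB: IL = 4.18 dB.

4.2 dB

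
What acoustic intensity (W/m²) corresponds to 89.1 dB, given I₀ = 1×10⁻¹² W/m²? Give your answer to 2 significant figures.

0.00081 W/m²

I = I₀·10^(L/10) = 10⁻¹² × 10^(89.1/10) = 10^(-3.090).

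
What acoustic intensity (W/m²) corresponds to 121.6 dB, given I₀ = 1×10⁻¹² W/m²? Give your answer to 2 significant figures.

1.4 W/m²

I = I₀·10^(L/10) = 10⁻¹² × 10^(121.6/10) = 10^(0.160).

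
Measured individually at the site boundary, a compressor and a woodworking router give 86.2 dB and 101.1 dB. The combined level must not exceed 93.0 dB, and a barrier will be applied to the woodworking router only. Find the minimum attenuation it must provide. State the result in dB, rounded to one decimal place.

Fixed contribution from the other source: Σ 10^(L/10) = 10^(86.2/10) = 4.169e+08 (86.20 dB).
The limit corresponds to 10^(93.0/10) = 1.995e+09; subtracting the fixed part leaves 1.578e+09 for the woodworking router, i.e. 91.98 dB.
So the woodworking router must be reduced from 101.1 to 91.98 dB: IL = 9.12 dB.

9.1 dB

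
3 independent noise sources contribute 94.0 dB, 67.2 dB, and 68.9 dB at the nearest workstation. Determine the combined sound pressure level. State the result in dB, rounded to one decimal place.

94.0 dB

Incoherent sources combine by intensity addition: L_total = 10·log₁₀(Σ 10^(L_i/10)).
Σ 10^(L/10) = 10^(94.0/10) + 10^(67.2/10) + 10^(68.9/10) = 2.525e+09.
L_total = 10·log₁₀(2.525e+09) = 94.02 dB.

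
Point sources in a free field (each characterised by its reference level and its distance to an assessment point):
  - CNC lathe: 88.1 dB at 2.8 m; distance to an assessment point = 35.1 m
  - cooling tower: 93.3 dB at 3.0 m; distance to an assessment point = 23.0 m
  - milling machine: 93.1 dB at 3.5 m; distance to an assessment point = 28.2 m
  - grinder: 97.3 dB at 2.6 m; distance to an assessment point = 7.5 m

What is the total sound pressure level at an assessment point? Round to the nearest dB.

Apply inverse-square spreading to bring every level to the receiver, then sum 10^(L/10).
CNC lathe: 88.1 − 20·log₁₀(35.1/2.8) = 88.1 − 21.96 = 66.14 dB.
cooling tower: 93.3 − 20·log₁₀(23.0/3.0) = 93.3 − 17.69 = 75.61 dB.
milling machine: 93.1 − 20·log₁₀(28.2/3.5) = 93.1 − 18.12 = 74.98 dB.
grinder: 97.3 − 20·log₁₀(7.5/2.6) = 97.3 − 9.20 = 88.10 dB.
Σ 10^(L/10) = 7.173e+08 → L_total = 10·log₁₀(7.173e+08) = 88.56 dB.

89 dB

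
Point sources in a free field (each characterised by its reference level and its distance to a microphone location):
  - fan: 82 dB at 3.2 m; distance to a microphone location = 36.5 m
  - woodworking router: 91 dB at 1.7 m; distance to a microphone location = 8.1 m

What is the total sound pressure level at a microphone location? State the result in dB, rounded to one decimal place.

77.5 dB

Apply inverse-square spreading to bring every level to the receiver, then sum 10^(L/10).
fan: 82 − 20·log₁₀(36.5/3.2) = 82 − 21.14 = 60.86 dB.
woodworking router: 91 − 20·log₁₀(8.1/1.7) = 91 − 13.56 = 77.44 dB.
Σ 10^(L/10) = 5.667e+07 → L_total = 10·log₁₀(5.667e+07) = 77.53 dB.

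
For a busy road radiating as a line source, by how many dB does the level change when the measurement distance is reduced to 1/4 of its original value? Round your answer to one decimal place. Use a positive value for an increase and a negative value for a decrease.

With cylindrical spreading the level changes by −10·log₁₀(r₂/r₁).
ΔL = −10·log₁₀(0.25) = +6.02 dB.

+6.0 dB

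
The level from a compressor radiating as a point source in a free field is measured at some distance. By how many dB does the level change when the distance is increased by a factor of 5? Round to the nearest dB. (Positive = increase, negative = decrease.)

-14 dB

With spherical spreading the level changes by −20·log₁₀(r₂/r₁).
ΔL = −20·log₁₀(5) = -13.98 dB.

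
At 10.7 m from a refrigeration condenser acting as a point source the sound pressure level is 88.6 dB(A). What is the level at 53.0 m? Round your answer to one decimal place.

74.7 dB(A)

For a point source, L₂ = L₁ − 20·log₁₀(r₂/r₁).
L₂ = 88.6 − 20·log₁₀(53.0/10.7) = 88.6 − 13.898 = 74.70 dB(A).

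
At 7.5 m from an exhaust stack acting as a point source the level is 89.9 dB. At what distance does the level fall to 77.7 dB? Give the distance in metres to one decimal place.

30.6 m

Point-source spreading drops the level by 20·log₁₀(r₂/r₁); inverting, r₂/r₁ = 10^(ΔL/20).
r₂ = 7.5·10^((89.9−77.7)/20) = 7.5·10^(12.2/20) = 30.55 m.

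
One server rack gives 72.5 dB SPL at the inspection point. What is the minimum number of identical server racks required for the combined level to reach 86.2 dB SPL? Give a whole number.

The shortfall is 86.2 − 72.5 = 13.7 dB, and N units add 10·log₁₀ N, so need 10·log₁₀ N ≥ 13.7.
N ≥ 10^(13.7/10) = 23.442, so N = 24.

24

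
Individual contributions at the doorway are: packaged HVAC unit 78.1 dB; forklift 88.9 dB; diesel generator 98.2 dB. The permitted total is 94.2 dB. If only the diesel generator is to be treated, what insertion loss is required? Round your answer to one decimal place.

Everything except the diesel generator sums to 10^(78.1/10) + 10^(88.9/10) = 8.408e+08 in linear terms, 89.25 dB.
The limit corresponds to 10^(94.2/10) = 2.630e+09; subtracting the fixed part leaves 1.789e+09 for the diesel generator, i.e. 92.53 dB.
Required insertion loss = 98.2 − 92.53 = 5.67 dB.

5.7 dB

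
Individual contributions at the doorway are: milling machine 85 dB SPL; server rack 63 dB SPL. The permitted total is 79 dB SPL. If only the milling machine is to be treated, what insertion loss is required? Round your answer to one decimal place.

6.1 dB

The untreated sources together contribute 10^(63/10) = 1.995e+06, i.e. 63.00 dB SPL.
To meet 79 dB SPL overall, the treated milling machine may contribute at most 10^(79/10) − 1.995e+06 = 7.744e+07, i.e. 78.89 dB SPL.
So the milling machine must be reduced from 85 to 78.89 dB SPL: IL = 6.11 dB.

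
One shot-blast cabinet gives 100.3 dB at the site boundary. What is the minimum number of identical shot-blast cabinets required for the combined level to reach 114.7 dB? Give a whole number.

28

Need L₁ + 10·log₁₀ N ≥ 114.7, i.e. log₁₀ N ≥ 1.44.
N ≥ 10^(14.4/10) = 27.542, so N = 28.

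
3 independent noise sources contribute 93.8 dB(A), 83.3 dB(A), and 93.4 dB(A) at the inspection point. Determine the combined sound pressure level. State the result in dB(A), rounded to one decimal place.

Incoherent sources combine by intensity addition: L_total = 10·log₁₀(Σ 10^(L_i/10)).
Σ 10^(L/10) = 10^(93.8/10) + 10^(83.3/10) + 10^(93.4/10) = 4.800e+09.
L_total = 10·log₁₀(4.800e+09) = 96.81 dB(A).

96.8 dB(A)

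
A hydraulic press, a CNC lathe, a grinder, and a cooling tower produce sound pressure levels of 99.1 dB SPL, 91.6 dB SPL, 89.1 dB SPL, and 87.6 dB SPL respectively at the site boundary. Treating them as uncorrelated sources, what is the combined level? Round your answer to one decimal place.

100.4 dB SPL

Incoherent sources combine by intensity addition: L_total = 10·log₁₀(Σ 10^(L_i/10)).
Σ 10^(L/10) = 10^(99.1/10) + 10^(91.6/10) + 10^(89.1/10) + 10^(87.6/10) = 1.096e+10.
L_total = 10·log₁₀(1.096e+10) = 100.40 dB SPL.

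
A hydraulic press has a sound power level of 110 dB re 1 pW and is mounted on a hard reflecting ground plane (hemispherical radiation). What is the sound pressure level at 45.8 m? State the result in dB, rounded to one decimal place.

Free-field hemispherical radiation: L_p = L_w − 10·log₁₀(2π·r²), r = 45.8 m.
2π·r² = 1.318e+04 m², 10·log₁₀ of that is 41.199 dB.
L_p = 110 − 41.199 = 68.80 dB.

68.8 dB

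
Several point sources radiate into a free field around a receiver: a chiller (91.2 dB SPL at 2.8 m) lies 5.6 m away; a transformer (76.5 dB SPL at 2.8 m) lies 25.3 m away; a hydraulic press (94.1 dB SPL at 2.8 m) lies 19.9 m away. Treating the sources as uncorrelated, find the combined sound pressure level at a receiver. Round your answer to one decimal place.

First find each source's level at the receiver (point-source: −20·log₁₀(r/r_ref)), then combine on an intensity basis.
chiller: 91.2 − 20·log₁₀(5.6/2.8) = 91.2 − 6.02 = 85.18 dB SPL.
transformer: 76.5 − 20·log₁₀(25.3/2.8) = 76.5 − 19.12 = 57.38 dB SPL.
hydraulic press: 94.1 − 20·log₁₀(19.9/2.8) = 94.1 − 17.03 = 77.07 dB SPL.
Σ 10^(L/10) = 3.810e+08 → L_total = 10·log₁₀(3.810e+08) = 85.81 dB SPL.

85.8 dB SPL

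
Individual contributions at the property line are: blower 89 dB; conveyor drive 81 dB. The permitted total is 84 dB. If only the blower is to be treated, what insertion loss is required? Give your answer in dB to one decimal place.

Everything except the blower sums to 10^(81/10) = 1.259e+08 in linear terms, 81.00 dB.
The limit corresponds to 10^(84/10) = 2.512e+08; subtracting the fixed part leaves 1.253e+08 for the blower, i.e. 80.98 dB.
So the blower must be reduced from 89 to 80.98 dB: IL = 8.02 dB.

8.0 dB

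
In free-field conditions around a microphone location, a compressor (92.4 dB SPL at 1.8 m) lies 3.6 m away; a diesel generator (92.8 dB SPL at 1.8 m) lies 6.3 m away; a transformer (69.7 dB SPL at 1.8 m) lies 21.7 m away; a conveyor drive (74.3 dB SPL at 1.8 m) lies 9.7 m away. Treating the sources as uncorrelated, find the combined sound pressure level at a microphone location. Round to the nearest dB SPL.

Apply inverse-square spreading to bring every level to the receiver, then sum 10^(L/10).
compressor: 92.4 − 20·log₁₀(3.6/1.8) = 92.4 − 6.02 = 86.38 dB SPL.
diesel generator: 92.8 − 20·log₁₀(6.3/1.8) = 92.8 − 10.88 = 81.92 dB SPL.
transformer: 69.7 − 20·log₁₀(21.7/1.8) = 69.7 − 21.62 = 48.08 dB SPL.
conveyor drive: 74.3 − 20·log₁₀(9.7/1.8) = 74.3 − 14.63 = 59.67 dB SPL.
Σ 10^(L/10) = 5.910e+08 → L_total = 10·log₁₀(5.910e+08) = 87.72 dB SPL.

88 dB SPL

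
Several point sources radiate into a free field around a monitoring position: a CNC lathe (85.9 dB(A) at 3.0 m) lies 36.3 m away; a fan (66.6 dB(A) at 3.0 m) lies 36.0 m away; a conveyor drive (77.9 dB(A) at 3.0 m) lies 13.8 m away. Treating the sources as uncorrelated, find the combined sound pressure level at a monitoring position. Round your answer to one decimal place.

Apply inverse-square spreading to bring every level to the receiver, then sum 10^(L/10).
CNC lathe: 85.9 − 20·log₁₀(36.3/3.0) = 85.9 − 21.66 = 64.24 dB(A).
fan: 66.6 − 20·log₁₀(36.0/3.0) = 66.6 − 21.58 = 45.02 dB(A).
conveyor drive: 77.9 − 20·log₁₀(13.8/3.0) = 77.9 − 13.26 = 64.64 dB(A).
Σ 10^(L/10) = 5.603e+06 → L_total = 10·log₁₀(5.603e+06) = 67.48 dB(A).

67.5 dB(A)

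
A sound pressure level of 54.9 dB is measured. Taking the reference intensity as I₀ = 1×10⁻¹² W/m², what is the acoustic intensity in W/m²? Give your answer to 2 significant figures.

3.1e-07 W/m²

I/I₀ = 10^(54.9/10) = 3.09e+05, so I = 3.09e+05 × 10⁻¹² W/m².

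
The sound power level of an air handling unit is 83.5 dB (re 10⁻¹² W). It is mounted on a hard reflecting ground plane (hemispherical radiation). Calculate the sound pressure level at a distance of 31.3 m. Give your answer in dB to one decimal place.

The power spreads over a hemisphere of area 2π·r², so L_p = L_w − 10·log₁₀(2π·r²).
2π·r² = 6156 m², 10·log₁₀ of that is 37.893 dB.
L_p = 83.5 − 37.893 = 45.61 dB.

45.6 dB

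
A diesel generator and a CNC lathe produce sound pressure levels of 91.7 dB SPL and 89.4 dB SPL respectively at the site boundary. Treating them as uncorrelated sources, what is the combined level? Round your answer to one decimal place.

For uncorrelated sources the intensities add, so convert each level to linear form, sum, and take 10·log₁₀ of the total.
Σ 10^(L/10) = 10^(91.7/10) + 10^(89.4/10) = 2.350e+09.
L_total = 10·log₁₀(2.350e+09) = 93.71 dB SPL.

93.7 dB SPL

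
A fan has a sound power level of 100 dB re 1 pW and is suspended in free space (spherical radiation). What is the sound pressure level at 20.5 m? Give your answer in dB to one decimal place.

62.8 dB

The power spreads over a sphere of area 4π·r², so L_p = L_w − 10·log₁₀(4π·r²).
4π·r² = 5281 m², 10·log₁₀ of that is 37.227 dB.
L_p = 100 − 37.227 = 62.77 dB.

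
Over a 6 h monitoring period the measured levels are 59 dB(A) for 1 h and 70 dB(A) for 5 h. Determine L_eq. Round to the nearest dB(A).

The energy average is taken in the linear domain: L_eq = 10·log₁₀[(Σ tᵢ·10^(Lᵢ/10))/T], T = 6 h.
Σ tᵢ·10^(Lᵢ/10) = 1·10^(59/10) + 5·10^(70/10) = 5.079e+07.
L_eq = 10·log₁₀(5.079e+07/6) = 69.28 dB(A).

69 dB(A)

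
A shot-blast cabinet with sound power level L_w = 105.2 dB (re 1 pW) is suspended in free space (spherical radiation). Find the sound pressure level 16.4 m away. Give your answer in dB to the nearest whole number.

The power spreads over a sphere of area 4π·r², so L_p = L_w − 10·log₁₀(4π·r²).
4π·r² = 3380 m², 10·log₁₀ of that is 35.289 dB.
L_p = 105.2 − 35.289 = 69.91 dB.

70 dB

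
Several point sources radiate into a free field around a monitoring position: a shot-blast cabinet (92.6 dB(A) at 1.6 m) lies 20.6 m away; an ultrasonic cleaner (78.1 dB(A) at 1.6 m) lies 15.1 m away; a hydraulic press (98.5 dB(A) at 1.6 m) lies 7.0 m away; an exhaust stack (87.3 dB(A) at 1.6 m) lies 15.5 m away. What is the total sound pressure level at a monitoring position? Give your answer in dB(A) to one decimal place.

First find each source's level at the receiver (point-source: −20·log₁₀(r/r_ref)), then combine on an intensity basis.
shot-blast cabinet: 92.6 − 20·log₁₀(20.6/1.6) = 92.6 − 22.19 = 70.41 dB(A).
ultrasonic cleaner: 78.1 − 20·log₁₀(15.1/1.6) = 78.1 − 19.50 = 58.60 dB(A).
hydraulic press: 98.5 − 20·log₁₀(7.0/1.6) = 98.5 − 12.82 = 85.68 dB(A).
exhaust stack: 87.3 − 20·log₁₀(15.5/1.6) = 87.3 − 19.72 = 67.58 dB(A).
Σ 10^(L/10) = 3.873e+08 → L_total = 10·log₁₀(3.873e+08) = 85.88 dB(A).

85.9 dB(A)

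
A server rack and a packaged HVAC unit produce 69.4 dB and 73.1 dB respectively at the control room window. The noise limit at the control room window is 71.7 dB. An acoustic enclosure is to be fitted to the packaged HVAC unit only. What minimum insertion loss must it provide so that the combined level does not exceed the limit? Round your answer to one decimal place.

The untreated sources together contribute 10^(69.4/10) = 8.710e+06, i.e. 69.40 dB.
The limit corresponds to 10^(71.7/10) = 1.479e+07; subtracting the fixed part leaves 6.081e+06 for the packaged HVAC unit, i.e. 67.84 dB.
So the packaged HVAC unit must be reduced from 73.1 to 67.84 dB: IL = 5.26 dB.

5.3 dB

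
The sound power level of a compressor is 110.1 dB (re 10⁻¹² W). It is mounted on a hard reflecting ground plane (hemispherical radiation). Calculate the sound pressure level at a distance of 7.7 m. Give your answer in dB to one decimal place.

The power spreads over a hemisphere of area 2π·r², so L_p = L_w − 10·log₁₀(2π·r²).
2π·r² = 372.5 m², 10·log₁₀ of that is 25.712 dB.
L_p = 110.1 − 25.712 = 84.39 dB.

84.4 dB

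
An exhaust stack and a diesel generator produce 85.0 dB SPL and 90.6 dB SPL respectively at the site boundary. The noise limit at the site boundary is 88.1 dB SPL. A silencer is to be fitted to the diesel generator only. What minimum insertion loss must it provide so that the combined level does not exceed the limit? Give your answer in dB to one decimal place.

5.4 dB

Fixed contribution from the other source: Σ 10^(L/10) = 10^(85.0/10) = 3.162e+08 (85.00 dB SPL).
To meet 88.1 dB SPL overall, the treated diesel generator may contribute at most 10^(88.1/10) − 3.162e+08 = 3.294e+08, i.e. 85.18 dB SPL.
So the diesel generator must be reduced from 90.6 to 85.18 dB SPL: IL = 5.42 dB.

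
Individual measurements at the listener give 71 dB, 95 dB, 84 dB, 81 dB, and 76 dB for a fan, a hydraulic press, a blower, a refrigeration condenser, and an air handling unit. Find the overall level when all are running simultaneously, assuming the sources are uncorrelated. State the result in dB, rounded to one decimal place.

For uncorrelated sources the intensities add, so convert each level to linear form, sum, and take 10·log₁₀ of the total.
Σ 10^(L/10) = 10^(71/10) + 10^(95/10) + 10^(84/10) + 10^(81/10) + 10^(76/10) = 3.592e+09.
L_total = 10·log₁₀(3.592e+09) = 95.55 dB.

95.6 dB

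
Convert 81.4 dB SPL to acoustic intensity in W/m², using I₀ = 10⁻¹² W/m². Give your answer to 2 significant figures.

L = 10·log₁₀(I/I₀) ⇒ I = I₀·10^(L/10) = 10⁻¹² × 10^8.14.

0.00014 W/m²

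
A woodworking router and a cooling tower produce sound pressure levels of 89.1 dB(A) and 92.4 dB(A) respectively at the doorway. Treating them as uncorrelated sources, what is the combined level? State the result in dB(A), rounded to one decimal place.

94.1 dB(A)

For uncorrelated sources the intensities add, so convert each level to linear form, sum, and take 10·log₁₀ of the total.
Σ 10^(L/10) = 10^(89.1/10) + 10^(92.4/10) = 2.551e+09.
L_total = 10·log₁₀(2.551e+09) = 94.07 dB(A).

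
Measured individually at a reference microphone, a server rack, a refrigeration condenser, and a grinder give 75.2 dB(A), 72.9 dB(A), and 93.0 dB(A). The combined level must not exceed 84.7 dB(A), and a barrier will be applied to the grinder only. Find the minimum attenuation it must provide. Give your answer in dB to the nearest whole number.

The untreated sources together contribute 10^(75.2/10) + 10^(72.9/10) = 5.261e+07, i.e. 77.21 dB(A).
To meet 84.7 dB(A) overall, the treated grinder may contribute at most 10^(84.7/10) − 5.261e+07 = 2.425e+08, i.e. 83.85 dB(A).
So the grinder must be reduced from 93.0 to 83.85 dB(A): IL = 9.15 dB.

9 dB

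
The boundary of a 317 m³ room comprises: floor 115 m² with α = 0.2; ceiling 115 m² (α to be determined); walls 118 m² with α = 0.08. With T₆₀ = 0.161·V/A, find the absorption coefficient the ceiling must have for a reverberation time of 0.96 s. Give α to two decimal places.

Required total absorption A = 0.161·317/0.96 = 53.16 m².
Absorption from the other surfaces = 115·0.2 + 118·0.08 = 32.44 m², so the ceiling must supply 20.72 m² over 115 m².
α = 20.72/115 = 0.180.

0.18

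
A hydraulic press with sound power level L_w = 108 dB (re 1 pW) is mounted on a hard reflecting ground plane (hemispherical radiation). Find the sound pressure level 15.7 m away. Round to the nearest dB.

The power spreads over a hemisphere of area 2π·r², so L_p = L_w − 10·log₁₀(2π·r²).
2π·r² = 1549 m², 10·log₁₀ of that is 31.900 dB.
L_p = 108 − 31.900 = 76.10 dB.

76 dB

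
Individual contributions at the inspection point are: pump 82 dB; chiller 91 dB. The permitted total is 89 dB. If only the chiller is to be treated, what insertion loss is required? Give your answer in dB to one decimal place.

3.0 dB

Everything except the chiller sums to 10^(82/10) = 1.585e+08 in linear terms, 82.00 dB.
The limit corresponds to 10^(89/10) = 7.943e+08; subtracting the fixed part leaves 6.358e+08 for the chiller, i.e. 88.03 dB.
Required insertion loss = 91 − 88.03 = 2.97 dB.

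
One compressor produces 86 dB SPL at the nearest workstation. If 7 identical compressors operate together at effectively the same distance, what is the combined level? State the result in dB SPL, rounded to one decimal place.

L_total = L₁ + 10·log₁₀ N for N identical incoherent sources.
L_total = 86 + 10·log₁₀(7) = 86 + 8.451 = 94.45 dB SPL.

94.5 dB SPL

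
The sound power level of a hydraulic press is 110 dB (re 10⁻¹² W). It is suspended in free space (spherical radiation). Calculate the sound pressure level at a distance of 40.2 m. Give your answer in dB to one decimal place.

Free-field spherical radiation: L_p = L_w − 10·log₁₀(4π·r²), r = 40.2 m.
4π·r² = 2.031e+04 m², 10·log₁₀ of that is 43.077 dB.
L_p = 110 − 43.077 = 66.92 dB.

66.9 dB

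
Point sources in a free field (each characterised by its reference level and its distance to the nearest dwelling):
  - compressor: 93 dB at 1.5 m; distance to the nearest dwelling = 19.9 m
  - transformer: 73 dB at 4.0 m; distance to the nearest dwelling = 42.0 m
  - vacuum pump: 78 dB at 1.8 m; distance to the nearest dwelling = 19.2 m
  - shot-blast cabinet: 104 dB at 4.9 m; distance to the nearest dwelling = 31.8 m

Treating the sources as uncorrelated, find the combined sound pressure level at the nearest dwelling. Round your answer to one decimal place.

First find each source's level at the receiver (point-source: −20·log₁₀(r/r_ref)), then combine on an intensity basis.
compressor: 93 − 20·log₁₀(19.9/1.5) = 93 − 22.46 = 70.54 dB.
transformer: 73 − 20·log₁₀(42.0/4.0) = 73 − 20.42 = 52.58 dB.
vacuum pump: 78 − 20·log₁₀(19.2/1.8) = 78 − 20.56 = 57.44 dB.
shot-blast cabinet: 104 − 20·log₁₀(31.8/4.9) = 104 − 16.24 = 87.76 dB.
Σ 10^(L/10) = 6.085e+08 → L_total = 10·log₁₀(6.085e+08) = 87.84 dB.

87.8 dB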